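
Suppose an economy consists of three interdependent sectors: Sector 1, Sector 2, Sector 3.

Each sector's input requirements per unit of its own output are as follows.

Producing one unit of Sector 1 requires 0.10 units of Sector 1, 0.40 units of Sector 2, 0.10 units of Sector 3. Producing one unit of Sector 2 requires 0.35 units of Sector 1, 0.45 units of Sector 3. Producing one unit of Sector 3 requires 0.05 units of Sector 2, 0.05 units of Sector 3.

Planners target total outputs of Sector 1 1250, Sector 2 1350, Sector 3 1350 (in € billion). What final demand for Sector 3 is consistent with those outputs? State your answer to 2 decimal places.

I − A =
  [   0.90    -0.35     0.00]
  [  -0.40     1.00    -0.05]
  [  -0.10    -0.45     0.95]
d = (I − A) x:
  d_1 = (+0.90)·1250 + (-0.35)·1350 + (+0.00)·1350 = 652.50
  d_2 = (-0.40)·1250 + (+1.00)·1350 + (-0.05)·1350 = 782.50
  d_3 = (-0.10)·1250 + (-0.45)·1350 + (+0.95)·1350 = 550.00

d_3 = 550.00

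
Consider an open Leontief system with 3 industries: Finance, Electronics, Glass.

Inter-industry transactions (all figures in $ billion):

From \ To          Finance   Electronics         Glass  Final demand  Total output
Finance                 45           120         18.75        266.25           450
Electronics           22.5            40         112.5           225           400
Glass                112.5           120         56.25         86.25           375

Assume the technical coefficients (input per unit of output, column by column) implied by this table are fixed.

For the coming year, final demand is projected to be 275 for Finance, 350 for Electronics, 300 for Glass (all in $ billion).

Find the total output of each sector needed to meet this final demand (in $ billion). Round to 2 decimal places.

x_F = 572.29, x_E = 673.69, x_G = 759.04

Technical coefficients a_ij = z_ij / X_j:
  a_FF = 45/450 = 0.10, a_EF = 22.5/450 = 0.05, a_GF = 112.5/450 = 0.25
  a_FE = 120/400 = 0.30, a_EE = 40/400 = 0.10, a_GE = 120/400 = 0.30
  a_FG = 18.75/375 = 0.05, a_EG = 112.5/375 = 0.30, a_GG = 56.25/375 = 0.15
I − A =
  [   0.90    -0.30    -0.05]
  [  -0.05     0.90    -0.30]
  [  -0.25    -0.30     0.85]
Cofactors of I−A, C_ij = (−1)^(i+j)·(minor ij) (rows/columns in the sector order above):
  C_11 = (0.90)(0.85) − (-0.30)(-0.30) = 0.6750
  C_12 = −[(-0.05)(0.85) − (-0.30)(-0.25)] = 0.1175
  C_13 = (-0.05)(-0.30) − (0.90)(-0.25) = 0.2400
  C_21 = −[(-0.30)(0.85) − (-0.05)(-0.30)] = 0.2700
  C_22 = (0.90)(0.85) − (-0.05)(-0.25) = 0.7525
  C_23 = −[(0.90)(-0.30) − (-0.30)(-0.25)] = 0.3450
  C_31 = (-0.30)(-0.30) − (-0.05)(0.90) = 0.1350
  C_32 = −[(0.90)(-0.30) − (-0.05)(-0.05)] = 0.2725
  C_33 = (0.90)(0.90) − (-0.30)(-0.05) = 0.7950
det(I−A) = Σ_j (I−A)_1j·C_1j = (0.90)(0.6750) + (-0.30)(0.1175) + (-0.05)(0.2400) = 0.56025
adj(I−A) = Cᵀ =
  [ 0.6750   0.2700   0.1350]
  [ 0.1175   0.7525   0.2725]
  [ 0.2400   0.3450   0.7950]
(I − A)⁻¹ = adj(I−A) / det(I−A) ≈
  [   1.2048     0.4819     0.2410]
  [   0.2097     1.3432     0.4864]
  [   0.4284     0.6158     1.4190]
x = (I − A)⁻¹ d = adj(I−A)·d / det(I−A), with det(I−A) = 0.56025:
  x_F = (0.6750·275 + 0.2700·350 + 0.1350·300) / 0.56025 = 320.625 / 0.56025 ≈ 572.29
  x_E = (0.1175·275 + 0.7525·350 + 0.2725·300) / 0.56025 = 377.4375 / 0.56025 ≈ 673.69
  x_G = (0.2400·275 + 0.3450·350 + 0.7950·300) / 0.56025 = 425.25 / 0.56025 ≈ 759.04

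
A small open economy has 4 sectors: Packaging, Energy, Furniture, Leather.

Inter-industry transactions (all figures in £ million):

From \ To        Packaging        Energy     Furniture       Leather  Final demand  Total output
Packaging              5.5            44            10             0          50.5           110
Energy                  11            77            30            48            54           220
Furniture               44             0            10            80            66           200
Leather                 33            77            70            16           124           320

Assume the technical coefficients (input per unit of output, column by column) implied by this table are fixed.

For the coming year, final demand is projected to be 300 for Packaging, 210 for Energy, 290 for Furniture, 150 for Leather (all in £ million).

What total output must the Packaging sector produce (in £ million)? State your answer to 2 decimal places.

x_1 = 520.76

Technical coefficients a_ij = z_ij / X_j:
  a_11 = 5.5/110 = 0.05, a_21 = 11/110 = 0.10, a_31 = 44/110 = 0.40, a_41 = 33/110 = 0.30
  a_12 = 44/220 = 0.20, a_22 = 77/220 = 0.35, a_32 = 0/220 = 0.00, a_42 = 77/220 = 0.35
  a_13 = 10/200 = 0.05, a_23 = 30/200 = 0.15, a_33 = 10/200 = 0.05, a_43 = 70/200 = 0.35
  a_14 = 0/320 = 0.00, a_24 = 48/320 = 0.15, a_34 = 80/320 = 0.25, a_44 = 16/320 = 0.05
I − A =
  [   0.95    -0.20    -0.05     0.00]
  [  -0.10     0.65    -0.15    -0.15]
  [  -0.40     0.00     0.95    -0.25]
  [  -0.30    -0.35    -0.35     0.95]
Compute the cofactors C_ij = (−1)^(i+j)·(3×3 minor ij) of I−A; the adjugate is their transpose:
adj(I−A) = Cᵀ =
  [ 0.466750   0.167375   0.067250   0.044125]
  [ 0.213500   0.751500   0.192250   0.169250]
  [ 0.283500   0.174125   0.508750   0.161375]
  [ 0.330500   0.393875   0.279500   0.542625]
det(I−A) = Σ_j (I−A)_1j·C_1j = (0.95)(0.466750) + (-0.20)(0.213500) + (-0.05)(0.283500) + (0.00)(0.330500) = 0.3865375
(I − A)⁻¹ = adj(I−A) / det(I−A) ≈
  [   1.2075     0.4330     0.1740     0.1142]
  [   0.5523     1.9442     0.4974     0.4379]
  [   0.7334     0.4505     1.3162     0.4175]
  [   0.8550     1.0190     0.7231     1.4038]
x = (I − A)⁻¹ d = adj(I−A)·d / det(I−A), with det(I−A) = 0.3865375:
  x_1 = (0.466750·300 + 0.167375·210 + 0.067250·290 + 0.044125·150) / 0.3865375 = 201.295 / 0.3865375 ≈ 520.76
  x_2 = (0.213500·300 + 0.751500·210 + 0.192250·290 + 0.169250·150) / 0.3865375 = 303.005 / 0.3865375 ≈ 783.90
  x_3 = (0.283500·300 + 0.174125·210 + 0.508750·290 + 0.161375·150) / 0.3865375 = 293.36 / 0.3865375 ≈ 758.94
  x_4 = (0.330500·300 + 0.393875·210 + 0.279500·290 + 0.542625·150) / 0.3865375 = 344.3125 / 0.3865375 ≈ 890.76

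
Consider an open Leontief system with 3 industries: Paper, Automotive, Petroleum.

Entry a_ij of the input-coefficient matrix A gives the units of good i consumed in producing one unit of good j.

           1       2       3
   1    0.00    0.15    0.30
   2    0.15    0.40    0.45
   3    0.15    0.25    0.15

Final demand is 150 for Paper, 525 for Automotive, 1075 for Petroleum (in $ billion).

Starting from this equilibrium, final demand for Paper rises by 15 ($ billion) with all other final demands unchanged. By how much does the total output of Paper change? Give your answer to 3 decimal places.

I − A =
  [   1.00    -0.15    -0.30]
  [  -0.15     0.60    -0.45]
  [  -0.15    -0.25     0.85]
Cofactors of I−A, C_ij = (−1)^(i+j)·(minor ij) (rows/columns in the sector order above):
  C_11 = (0.60)(0.85) − (-0.45)(-0.25) = 0.3975
  C_12 = −[(-0.15)(0.85) − (-0.45)(-0.15)] = 0.1950
  C_13 = (-0.15)(-0.25) − (0.60)(-0.15) = 0.1275
  C_21 = −[(-0.15)(0.85) − (-0.30)(-0.25)] = 0.2025
  C_22 = (1.00)(0.85) − (-0.30)(-0.15) = 0.8050
  C_23 = −[(1.00)(-0.25) − (-0.15)(-0.15)] = 0.2725
  C_31 = (-0.15)(-0.45) − (-0.30)(0.60) = 0.2475
  C_32 = −[(1.00)(-0.45) − (-0.30)(-0.15)] = 0.4950
  C_33 = (1.00)(0.60) − (-0.15)(-0.15) = 0.5775
det(I−A) = Σ_j (I−A)_1j·C_1j = (1.00)(0.3975) + (-0.15)(0.1950) + (-0.30)(0.1275) = 0.3300
adj(I−A) = Cᵀ =
  [ 0.3975   0.2025   0.2475]
  [ 0.1950   0.8050   0.4950]
  [ 0.1275   0.2725   0.5775]
(I − A)⁻¹ = adj(I−A) / det(I−A) ≈
  [   1.2045     0.6136     0.7500]
  [   0.5909     2.4394     1.5000]
  [   0.3864     0.8258     1.7500]
Δx = (I − A)⁻¹ Δd with Δd having +15 in the Paper component and 0 elsewhere.
So Δx_1 = L_11 · (+15), where L_11 = adj(I−A)_11 / det(I−A) = 0.3975 / 0.3300.
Δx_1 = 0.3975 × (+15) / 0.3300 = 5.9625 / 0.3300 ≈ 18.068.

Δx_1 = 18.068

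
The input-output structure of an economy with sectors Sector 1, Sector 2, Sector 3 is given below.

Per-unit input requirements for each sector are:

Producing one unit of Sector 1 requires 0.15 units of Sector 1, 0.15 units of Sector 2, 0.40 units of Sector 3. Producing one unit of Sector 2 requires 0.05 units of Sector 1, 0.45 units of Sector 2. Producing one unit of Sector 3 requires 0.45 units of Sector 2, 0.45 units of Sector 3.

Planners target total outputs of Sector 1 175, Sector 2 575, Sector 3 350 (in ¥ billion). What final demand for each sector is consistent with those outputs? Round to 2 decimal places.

d_1 = 120.00, d_2 = 132.50, d_3 = 122.50

I − A =
  [   0.85    -0.05     0.00]
  [  -0.15     0.55    -0.45]
  [  -0.40     0.00     0.55]
d = (I − A) x:
  d_1 = (+0.85)·175 + (-0.05)·575 + (+0.00)·350 = 120.00
  d_2 = (-0.15)·175 + (+0.55)·575 + (-0.45)·350 = 132.50
  d_3 = (-0.40)·175 + (+0.00)·575 + (+0.55)·350 = 122.50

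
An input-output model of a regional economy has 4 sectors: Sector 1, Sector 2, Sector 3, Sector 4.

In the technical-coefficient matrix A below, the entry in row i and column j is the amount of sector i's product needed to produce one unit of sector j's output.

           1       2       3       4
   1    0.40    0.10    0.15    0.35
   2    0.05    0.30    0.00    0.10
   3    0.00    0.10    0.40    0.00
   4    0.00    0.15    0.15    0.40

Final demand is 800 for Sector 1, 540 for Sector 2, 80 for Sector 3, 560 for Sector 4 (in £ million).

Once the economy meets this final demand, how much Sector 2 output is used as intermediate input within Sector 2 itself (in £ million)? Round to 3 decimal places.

z_22 = 337.406

I − A =
  [   0.60    -0.10    -0.15    -0.35]
  [  -0.05     0.70     0.00    -0.10]
  [   0.00    -0.10     0.60     0.00]
  [   0.00    -0.15    -0.15     0.60]
Compute the cofactors C_ij = (−1)^(i+j)·(3×3 minor ij) of I−A; the adjugate is their transpose:
adj(I−A) = Cᵀ =
  [ 0.241500   0.081750   0.099000   0.154500]
  [ 0.018000   0.216000   0.016125   0.046500]
  [ 0.003000   0.036000   0.237375   0.007750]
  [ 0.005250   0.063000   0.063375   0.248250]
det(I−A) = Σ_j (I−A)_1j·C_1j = (0.60)(0.241500) + (-0.10)(0.018000) + (-0.15)(0.003000) + (-0.35)(0.005250) = 0.1408125
(I − A)⁻¹ = adj(I−A) / det(I−A) ≈
  [   1.7150     0.5806     0.7031     1.0972]
  [   0.1278     1.5340     0.1145     0.3302]
  [   0.0213     0.2557     1.6858     0.0550]
  [   0.0373     0.4474     0.4501     1.7630]
First solve x = (I − A)⁻¹ d = adj(I−A)·d / det(I−A); in particular x_2 = (0.018000·800 + 0.216000·540 + 0.016125·80 + 0.046500·560) / 0.1408125 = 158.37 / 0.1408125 ≈ 1124.68708.
Intermediate flow from 2 to 2: z_22 = a_22 · x_2 = 0.30 × 158.37 / 0.1408125 = 47.511 / 0.1408125 ≈ 337.406.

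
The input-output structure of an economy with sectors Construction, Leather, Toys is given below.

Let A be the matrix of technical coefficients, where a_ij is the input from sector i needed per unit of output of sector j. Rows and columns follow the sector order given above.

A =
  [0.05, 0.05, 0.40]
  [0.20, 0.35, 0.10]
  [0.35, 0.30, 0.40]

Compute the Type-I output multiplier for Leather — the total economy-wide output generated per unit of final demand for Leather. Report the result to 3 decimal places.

m_L = 4.025

I − A =
  [   0.95    -0.05    -0.40]
  [  -0.20     0.65    -0.10]
  [  -0.35    -0.30     0.60]
Cofactors of I−A, C_ij = (−1)^(i+j)·(minor ij) (rows/columns in the sector order above):
  C_11 = (0.65)(0.60) − (-0.10)(-0.30) = 0.3600
  C_12 = −[(-0.20)(0.60) − (-0.10)(-0.35)] = 0.1550
  C_13 = (-0.20)(-0.30) − (0.65)(-0.35) = 0.2875
  C_21 = −[(-0.05)(0.60) − (-0.40)(-0.30)] = 0.1500
  C_22 = (0.95)(0.60) − (-0.40)(-0.35) = 0.4300
  C_23 = −[(0.95)(-0.30) − (-0.05)(-0.35)] = 0.3025
  C_31 = (-0.05)(-0.10) − (-0.40)(0.65) = 0.2650
  C_32 = −[(0.95)(-0.10) − (-0.40)(-0.20)] = 0.1750
  C_33 = (0.95)(0.65) − (-0.05)(-0.20) = 0.6075
det(I−A) = Σ_j (I−A)_1j·C_1j = (0.95)(0.3600) + (-0.05)(0.1550) + (-0.40)(0.2875) = 0.21925
adj(I−A) = Cᵀ =
  [ 0.3600   0.1500   0.2650]
  [ 0.1550   0.4300   0.1750]
  [ 0.2875   0.3025   0.6075]
(I − A)⁻¹ = adj(I−A) / det(I−A) ≈
  [   1.6420     0.6842     1.2087]
  [   0.7070     1.9612     0.7982]
  [   1.3113     1.3797     2.7708]
The output multiplier for sector j is the column-j sum of the Leontief inverse (I − A)⁻¹ = adj(I−A) / det(I−A).
Column L of adj(I−A): (0.1500, 0.4300, 0.3025); det(I−A) = 0.21925.
m_L = (0.1500 + 0.4300 + 0.3025) / 0.21925 = 0.8825 / 0.21925 ≈ 4.025.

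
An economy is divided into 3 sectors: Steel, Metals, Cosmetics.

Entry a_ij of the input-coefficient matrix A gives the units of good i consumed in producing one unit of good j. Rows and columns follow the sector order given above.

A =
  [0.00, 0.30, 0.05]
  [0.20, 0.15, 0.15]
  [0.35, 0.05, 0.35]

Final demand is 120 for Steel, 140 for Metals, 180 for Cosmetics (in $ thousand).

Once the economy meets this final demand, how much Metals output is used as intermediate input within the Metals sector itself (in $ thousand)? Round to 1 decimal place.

I − A =
  [   1.00    -0.30    -0.05]
  [  -0.20     0.85    -0.15]
  [  -0.35    -0.05     0.65]
Cofactors of I−A, C_ij = (−1)^(i+j)·(minor ij) (rows/columns in the sector order above):
  C_11 = (0.85)(0.65) − (-0.15)(-0.05) = 0.5450
  C_12 = −[(-0.20)(0.65) − (-0.15)(-0.35)] = 0.1825
  C_13 = (-0.20)(-0.05) − (0.85)(-0.35) = 0.3075
  C_21 = −[(-0.30)(0.65) − (-0.05)(-0.05)] = 0.1975
  C_22 = (1.00)(0.65) − (-0.05)(-0.35) = 0.6325
  C_23 = −[(1.00)(-0.05) − (-0.30)(-0.35)] = 0.1550
  C_31 = (-0.30)(-0.15) − (-0.05)(0.85) = 0.0875
  C_32 = −[(1.00)(-0.15) − (-0.05)(-0.20)] = 0.1600
  C_33 = (1.00)(0.85) − (-0.30)(-0.20) = 0.7900
det(I−A) = Σ_j (I−A)_1j·C_1j = (1.00)(0.5450) + (-0.30)(0.1825) + (-0.05)(0.3075) = 0.474875
adj(I−A) = Cᵀ =
  [ 0.5450   0.1975   0.0875]
  [ 0.1825   0.6325   0.1600]
  [ 0.3075   0.1550   0.7900]
(I − A)⁻¹ = adj(I−A) / det(I−A) ≈
  [   1.1477     0.4159     0.1843]
  [   0.3843     1.3319     0.3369]
  [   0.6475     0.3264     1.6636]
First solve x = (I − A)⁻¹ d = adj(I−A)·d / det(I−A); in particular x_2 = (0.1825·120 + 0.6325·140 + 0.1600·180) / 0.474875 = 139.25 / 0.474875 ≈ 293.235.
Intermediate flow from 2 to 2: z_22 = a_22 · x_2 = 0.15 × 139.25 / 0.474875 = 20.8875 / 0.474875 ≈ 44.0.

z_22 = 44.0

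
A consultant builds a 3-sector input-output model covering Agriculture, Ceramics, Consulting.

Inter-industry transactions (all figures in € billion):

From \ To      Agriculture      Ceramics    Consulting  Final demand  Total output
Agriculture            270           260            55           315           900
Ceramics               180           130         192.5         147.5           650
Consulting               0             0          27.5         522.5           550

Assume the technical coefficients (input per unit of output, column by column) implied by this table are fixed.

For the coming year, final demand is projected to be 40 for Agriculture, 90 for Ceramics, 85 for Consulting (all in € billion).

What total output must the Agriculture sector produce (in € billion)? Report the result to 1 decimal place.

Technical coefficients a_ij = z_ij / X_j:
  a_11 = 270/900 = 0.30, a_21 = 180/900 = 0.20, a_31 = 0/900 = 0.00
  a_12 = 260/650 = 0.40, a_22 = 130/650 = 0.20, a_32 = 0/650 = 0.00
  a_13 = 55/550 = 0.10, a_23 = 192.5/550 = 0.35, a_33 = 27.5/550 = 0.05
I − A =
  [   0.70    -0.40    -0.10]
  [  -0.20     0.80    -0.35]
  [   0.00     0.00     0.95]
Cofactors of I−A, C_ij = (−1)^(i+j)·(minor ij) (rows/columns in the sector order above):
  C_11 = (0.80)(0.95) − (-0.35)(0.00) = 0.7600
  C_12 = −[(-0.20)(0.95) − (-0.35)(0.00)] = 0.1900
  C_13 = (-0.20)(0.00) − (0.80)(0.00) = 0.0000
  C_21 = −[(-0.40)(0.95) − (-0.10)(0.00)] = 0.3800
  C_22 = (0.70)(0.95) − (-0.10)(0.00) = 0.6650
  C_23 = −[(0.70)(0.00) − (-0.40)(0.00)] = 0.0000
  C_31 = (-0.40)(-0.35) − (-0.10)(0.80) = 0.2200
  C_32 = −[(0.70)(-0.35) − (-0.10)(-0.20)] = 0.2650
  C_33 = (0.70)(0.80) − (-0.40)(-0.20) = 0.4800
det(I−A) = Σ_j (I−A)_1j·C_1j = (0.70)(0.7600) + (-0.40)(0.1900) + (-0.10)(0.0000) = 0.4560
adj(I−A) = Cᵀ =
  [ 0.7600   0.3800   0.2200]
  [ 0.1900   0.6650   0.2650]
  [ 0.0000   0.0000   0.4800]
(I − A)⁻¹ = adj(I−A) / det(I−A) ≈
  [   1.6667     0.8333     0.4825]
  [   0.4167     1.4583     0.5811]
  [   0.0000     0.0000     1.0526]
x = (I − A)⁻¹ d = adj(I−A)·d / det(I−A), with det(I−A) = 0.4560:
  x_1 = (0.7600·40 + 0.3800·90 + 0.2200·85) / 0.4560 = 83.30 / 0.4560 ≈ 182.7
  x_2 = (0.1900·40 + 0.6650·90 + 0.2650·85) / 0.4560 = 89.975 / 0.4560 ≈ 197.3
  x_3 = (0.0000·40 + 0.0000·90 + 0.4800·85) / 0.4560 = 40.80 / 0.4560 ≈ 89.5

x_1 = 182.7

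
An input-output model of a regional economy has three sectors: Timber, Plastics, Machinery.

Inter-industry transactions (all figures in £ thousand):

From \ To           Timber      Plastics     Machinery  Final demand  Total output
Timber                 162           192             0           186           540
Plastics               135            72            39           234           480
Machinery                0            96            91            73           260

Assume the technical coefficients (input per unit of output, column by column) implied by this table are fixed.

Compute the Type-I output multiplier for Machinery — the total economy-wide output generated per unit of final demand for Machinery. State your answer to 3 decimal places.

Technical coefficients a_ij = z_ij / X_j:
  a_TT = 162/540 = 0.30, a_PT = 135/540 = 0.25, a_MT = 0/540 = 0.00
  a_TP = 192/480 = 0.40, a_PP = 72/480 = 0.15, a_MP = 96/480 = 0.20
  a_TM = 0/260 = 0.00, a_PM = 39/260 = 0.15, a_MM = 91/260 = 0.35
I − A =
  [   0.70    -0.40     0.00]
  [  -0.25     0.85    -0.15]
  [   0.00    -0.20     0.65]
Cofactors of I−A, C_ij = (−1)^(i+j)·(minor ij) (rows/columns in the sector order above):
  C_11 = (0.85)(0.65) − (-0.15)(-0.20) = 0.5225
  C_12 = −[(-0.25)(0.65) − (-0.15)(0.00)] = 0.1625
  C_13 = (-0.25)(-0.20) − (0.85)(0.00) = 0.0500
  C_21 = −[(-0.40)(0.65) − (0.00)(-0.20)] = 0.2600
  C_22 = (0.70)(0.65) − (0.00)(0.00) = 0.4550
  C_23 = −[(0.70)(-0.20) − (-0.40)(0.00)] = 0.1400
  C_31 = (-0.40)(-0.15) − (0.00)(0.85) = 0.0600
  C_32 = −[(0.70)(-0.15) − (0.00)(-0.25)] = 0.1050
  C_33 = (0.70)(0.85) − (-0.40)(-0.25) = 0.4950
det(I−A) = Σ_j (I−A)_1j·C_1j = (0.70)(0.5225) + (-0.40)(0.1625) + (0.00)(0.0500) = 0.30075
adj(I−A) = Cᵀ =
  [ 0.5225   0.2600   0.0600]
  [ 0.1625   0.4550   0.1050]
  [ 0.0500   0.1400   0.4950]
(I − A)⁻¹ = adj(I−A) / det(I−A) ≈
  [   1.7373     0.8645     0.1995]
  [   0.5403     1.5129     0.3491]
  [   0.1663     0.4655     1.6459]
The output multiplier for sector j is the column-j sum of the Leontief inverse (I − A)⁻¹ = adj(I−A) / det(I−A).
Column M of adj(I−A): (0.0600, 0.1050, 0.4950); det(I−A) = 0.30075.
m_M = (0.0600 + 0.1050 + 0.4950) / 0.30075 = 0.66 / 0.30075 ≈ 2.195.

m_M = 2.195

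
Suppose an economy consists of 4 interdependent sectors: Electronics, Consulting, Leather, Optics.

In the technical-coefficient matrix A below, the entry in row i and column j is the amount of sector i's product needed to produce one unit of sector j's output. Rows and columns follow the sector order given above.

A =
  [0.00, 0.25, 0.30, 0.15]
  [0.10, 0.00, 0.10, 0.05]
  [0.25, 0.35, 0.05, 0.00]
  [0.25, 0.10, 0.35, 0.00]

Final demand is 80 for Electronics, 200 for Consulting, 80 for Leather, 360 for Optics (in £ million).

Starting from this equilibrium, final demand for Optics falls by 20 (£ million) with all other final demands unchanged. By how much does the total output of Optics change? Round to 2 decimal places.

Δx_O = -21.83

I − A =
  [   1.00    -0.25    -0.30    -0.15]
  [  -0.10     1.00    -0.10    -0.05]
  [  -0.25    -0.35     0.95     0.00]
  [  -0.25    -0.10    -0.35     1.00]
Compute the cofactors C_ij = (−1)^(i+j)·(3×3 minor ij) of I−A; the adjugate is their transpose:
adj(I−A) = Cᵀ =
  [ 0.904125   0.375125   0.381875   0.154375]
  [ 0.136250   0.826250   0.152750   0.061750]
  [ 0.288125   0.403125   0.927875   0.063375]
  [ 0.340500   0.317500   0.435500   0.799500]
det(I−A) = Σ_j (I−A)_1j·C_1j = (1.00)(0.904125) + (-0.25)(0.136250) + (-0.30)(0.288125) + (-0.15)(0.340500) = 0.73255
(I − A)⁻¹ = adj(I−A) / det(I−A) ≈
  [   1.2342     0.5121     0.5213     0.2107]
  [   0.1860     1.1279     0.2085     0.0843]
  [   0.3933     0.5503     1.2666     0.0865]
  [   0.4648     0.4334     0.5945     1.0914]
Δx = (I − A)⁻¹ Δd with Δd having -20 in the Optics component and 0 elsewhere.
So Δx_O = L_OO · (-20), where L_OO = adj(I−A)_OO / det(I−A) = 0.799500 / 0.73255.
Δx_O = 0.799500 × (-20) / 0.73255 = -15.99 / 0.73255 ≈ -21.83.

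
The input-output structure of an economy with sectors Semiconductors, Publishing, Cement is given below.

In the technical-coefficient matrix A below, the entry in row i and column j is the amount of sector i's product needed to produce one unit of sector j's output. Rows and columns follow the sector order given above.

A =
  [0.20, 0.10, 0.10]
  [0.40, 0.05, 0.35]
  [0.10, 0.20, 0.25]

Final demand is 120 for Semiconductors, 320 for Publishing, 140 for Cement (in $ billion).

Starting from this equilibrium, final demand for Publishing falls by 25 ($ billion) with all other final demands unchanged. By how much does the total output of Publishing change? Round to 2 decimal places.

I − A =
  [   0.80    -0.10    -0.10]
  [  -0.40     0.95    -0.35]
  [  -0.10    -0.20     0.75]
Cofactors of I−A, C_ij = (−1)^(i+j)·(minor ij) (rows/columns in the sector order above):
  C_11 = (0.95)(0.75) − (-0.35)(-0.20) = 0.6425
  C_12 = −[(-0.40)(0.75) − (-0.35)(-0.10)] = 0.3350
  C_13 = (-0.40)(-0.20) − (0.95)(-0.10) = 0.1750
  C_21 = −[(-0.10)(0.75) − (-0.10)(-0.20)] = 0.0950
  C_22 = (0.80)(0.75) − (-0.10)(-0.10) = 0.5900
  C_23 = −[(0.80)(-0.20) − (-0.10)(-0.10)] = 0.1700
  C_31 = (-0.10)(-0.35) − (-0.10)(0.95) = 0.1300
  C_32 = −[(0.80)(-0.35) − (-0.10)(-0.40)] = 0.3200
  C_33 = (0.80)(0.95) − (-0.10)(-0.40) = 0.7200
det(I−A) = Σ_j (I−A)_1j·C_1j = (0.80)(0.6425) + (-0.10)(0.3350) + (-0.10)(0.1750) = 0.4630
adj(I−A) = Cᵀ =
  [ 0.6425   0.0950   0.1300]
  [ 0.3350   0.5900   0.3200]
  [ 0.1750   0.1700   0.7200]
(I − A)⁻¹ = adj(I−A) / det(I−A) ≈
  [   1.3877     0.2052     0.2808]
  [   0.7235     1.2743     0.6911]
  [   0.3780     0.3672     1.5551]
Δx = (I − A)⁻¹ Δd with Δd having -25 in the Publishing component and 0 elsewhere.
So Δx_2 = L_22 · (-25), where L_22 = adj(I−A)_22 / det(I−A) = 0.5900 / 0.4630.
Δx_2 = 0.5900 × (-25) / 0.4630 = -14.75 / 0.4630 ≈ -31.86.

Δx_2 = -31.86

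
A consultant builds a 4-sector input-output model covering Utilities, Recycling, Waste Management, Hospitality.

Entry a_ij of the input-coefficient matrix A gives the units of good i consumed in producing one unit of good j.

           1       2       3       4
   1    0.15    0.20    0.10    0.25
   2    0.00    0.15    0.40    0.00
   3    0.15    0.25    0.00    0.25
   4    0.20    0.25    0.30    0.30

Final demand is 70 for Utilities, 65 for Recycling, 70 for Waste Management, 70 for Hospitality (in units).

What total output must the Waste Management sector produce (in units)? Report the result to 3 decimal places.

x_3 = 242.706

I − A =
  [   0.85    -0.20    -0.10    -0.25]
  [   0.00     0.85    -0.40     0.00]
  [  -0.15    -0.25     1.00    -0.25]
  [  -0.20    -0.25    -0.30     0.70]
Compute the cofactors C_ij = (−1)^(i+j)·(3×3 minor ij) of I−A; the adjugate is their transpose:
adj(I−A) = Cᵀ =
  [ 0.43625   0.23000   0.20425   0.22875]
  [ 0.06200   0.45450   0.21800   0.10000]
  [ 0.13175   0.22975   0.46325   0.21250]
  [ 0.20325   0.32650   0.33475   0.61275]
det(I−A) = Σ_j (I−A)_1j·C_1j = (0.85)(0.43625) + (-0.20)(0.06200) + (-0.10)(0.13175) + (-0.25)(0.20325) = 0.294425
(I − A)⁻¹ = adj(I−A) / det(I−A) ≈
  [   1.4817     0.7812     0.6937     0.7769]
  [   0.2106     1.5437     0.7404     0.3396]
  [   0.4475     0.7803     1.5734     0.7217]
  [   0.6903     1.1089     1.1370     2.0812]
x = (I − A)⁻¹ d = adj(I−A)·d / det(I−A), with det(I−A) = 0.294425:
  x_1 = (0.43625·70 + 0.23000·65 + 0.20425·70 + 0.22875·70) / 0.294425 = 75.7975 / 0.294425 ≈ 257.442
  x_2 = (0.06200·70 + 0.45450·65 + 0.21800·70 + 0.10000·70) / 0.294425 = 56.1425 / 0.294425 ≈ 190.685
  x_3 = (0.13175·70 + 0.22975·65 + 0.46325·70 + 0.21250·70) / 0.294425 = 71.45875 / 0.294425 ≈ 242.706
  x_4 = (0.20325·70 + 0.32650·65 + 0.33475·70 + 0.61275·70) / 0.294425 = 101.775 / 0.294425 ≈ 345.674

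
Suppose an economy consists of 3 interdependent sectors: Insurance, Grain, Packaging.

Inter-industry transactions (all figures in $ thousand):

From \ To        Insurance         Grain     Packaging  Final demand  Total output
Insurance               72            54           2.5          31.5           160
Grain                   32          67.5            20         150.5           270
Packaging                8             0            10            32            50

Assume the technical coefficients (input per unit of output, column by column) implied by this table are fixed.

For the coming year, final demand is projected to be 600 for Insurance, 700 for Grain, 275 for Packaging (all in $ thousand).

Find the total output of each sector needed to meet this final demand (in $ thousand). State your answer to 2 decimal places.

Technical coefficients a_ij = z_ij / X_j:
  a_II = 72/160 = 0.45, a_GI = 32/160 = 0.20, a_PI = 8/160 = 0.05
  a_IG = 54/270 = 0.20, a_GG = 67.5/270 = 0.25, a_PG = 0/270 = 0.00
  a_IP = 2.5/50 = 0.05, a_GP = 20/50 = 0.40, a_PP = 10/50 = 0.20
I − A =
  [   0.55    -0.20    -0.05]
  [  -0.20     0.75    -0.40]
  [  -0.05     0.00     0.80]
Cofactors of I−A, C_ij = (−1)^(i+j)·(minor ij) (rows/columns in the sector order above):
  C_11 = (0.75)(0.80) − (-0.40)(0.00) = 0.6000
  C_12 = −[(-0.20)(0.80) − (-0.40)(-0.05)] = 0.1800
  C_13 = (-0.20)(0.00) − (0.75)(-0.05) = 0.0375
  C_21 = −[(-0.20)(0.80) − (-0.05)(0.00)] = 0.1600
  C_22 = (0.55)(0.80) − (-0.05)(-0.05) = 0.4375
  C_23 = −[(0.55)(0.00) − (-0.20)(-0.05)] = 0.0100
  C_31 = (-0.20)(-0.40) − (-0.05)(0.75) = 0.1175
  C_32 = −[(0.55)(-0.40) − (-0.05)(-0.20)] = 0.2300
  C_33 = (0.55)(0.75) − (-0.20)(-0.20) = 0.3725
det(I−A) = Σ_j (I−A)_1j·C_1j = (0.55)(0.6000) + (-0.20)(0.1800) + (-0.05)(0.0375) = 0.292125
adj(I−A) = Cᵀ =
  [ 0.6000   0.1600   0.1175]
  [ 0.1800   0.4375   0.2300]
  [ 0.0375   0.0100   0.3725]
(I − A)⁻¹ = adj(I−A) / det(I−A) ≈
  [   2.0539     0.5477     0.4022]
  [   0.6162     1.4976     0.7873]
  [   0.1284     0.0342     1.2751]
x = (I − A)⁻¹ d = adj(I−A)·d / det(I−A), with det(I−A) = 0.292125:
  x_I = (0.6000·600 + 0.1600·700 + 0.1175·275) / 0.292125 = 504.3125 / 0.292125 ≈ 1726.36
  x_G = (0.1800·600 + 0.4375·700 + 0.2300·275) / 0.292125 = 477.50 / 0.292125 ≈ 1634.57
  x_P = (0.0375·600 + 0.0100·700 + 0.3725·275) / 0.292125 = 131.9375 / 0.292125 ≈ 451.65

x_I = 1726.36, x_G = 1634.57, x_P = 451.65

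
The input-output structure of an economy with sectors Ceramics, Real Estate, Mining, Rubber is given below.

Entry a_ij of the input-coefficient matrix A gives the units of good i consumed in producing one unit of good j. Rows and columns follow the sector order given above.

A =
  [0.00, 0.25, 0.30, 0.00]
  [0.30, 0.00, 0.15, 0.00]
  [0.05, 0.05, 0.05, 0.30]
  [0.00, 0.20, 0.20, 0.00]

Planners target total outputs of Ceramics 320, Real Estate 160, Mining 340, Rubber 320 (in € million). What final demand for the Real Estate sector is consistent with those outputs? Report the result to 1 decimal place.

I − A =
  [   1.00    -0.25    -0.30     0.00]
  [  -0.30     1.00    -0.15     0.00]
  [  -0.05    -0.05     0.95    -0.30]
  [   0.00    -0.20    -0.20     1.00]
d = (I − A) x:
  d_1 = (+1.00)·320 + (-0.25)·160 + (-0.30)·340 + (+0.00)·320 = 178.0
  d_2 = (-0.30)·320 + (+1.00)·160 + (-0.15)·340 + (+0.00)·320 = 13.0
  d_3 = (-0.05)·320 + (-0.05)·160 + (+0.95)·340 + (-0.30)·320 = 203.0
  d_4 = (+0.00)·320 + (-0.20)·160 + (-0.20)·340 + (+1.00)·320 = 220.0

d_2 = 13.0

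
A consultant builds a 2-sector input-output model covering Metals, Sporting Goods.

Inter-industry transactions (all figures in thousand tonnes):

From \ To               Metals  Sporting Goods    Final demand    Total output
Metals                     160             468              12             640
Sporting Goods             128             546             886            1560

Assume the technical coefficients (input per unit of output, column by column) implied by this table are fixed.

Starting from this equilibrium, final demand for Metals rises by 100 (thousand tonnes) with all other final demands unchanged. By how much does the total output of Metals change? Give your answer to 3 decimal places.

Δx_1 = 152.047

Technical coefficients a_ij = z_ij / X_j:
  a_11 = 160/640 = 0.25, a_21 = 128/640 = 0.20
  a_12 = 468/1560 = 0.30, a_22 = 546/1560 = 0.35
I − A =
  [   0.75    -0.30]
  [  -0.20     0.65]
det(I−A) = (0.75)(0.65) − (-0.30)(-0.20) = 0.4275
adj(I−A) = [[0.65, 0.30], [0.20, 0.75]]
(I − A)⁻¹ = adj(I−A) / det(I−A) ≈
  [   1.5205     0.7018]
  [   0.4678     1.7544]
Δx = (I − A)⁻¹ Δd with Δd having +100 in the Metals component and 0 elsewhere.
So Δx_1 = L_11 · (+100), where L_11 = adj(I−A)_11 / det(I−A) = 0.65 / 0.4275.
Δx_1 = 0.65 × (+100) / 0.4275 = 65.00 / 0.4275 ≈ 152.047.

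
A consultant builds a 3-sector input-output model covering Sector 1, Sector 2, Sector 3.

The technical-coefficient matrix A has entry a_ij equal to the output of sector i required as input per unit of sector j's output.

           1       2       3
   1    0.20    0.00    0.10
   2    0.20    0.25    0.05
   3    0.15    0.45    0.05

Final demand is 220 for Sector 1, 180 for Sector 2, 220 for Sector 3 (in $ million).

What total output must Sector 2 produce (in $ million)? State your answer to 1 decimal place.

I − A =
  [   0.80     0.00    -0.10]
  [  -0.20     0.75    -0.05]
  [  -0.15    -0.45     0.95]
Cofactors of I−A, C_ij = (−1)^(i+j)·(minor ij) (rows/columns in the sector order above):
  C_11 = (0.75)(0.95) − (-0.05)(-0.45) = 0.6900
  C_12 = −[(-0.20)(0.95) − (-0.05)(-0.15)] = 0.1975
  C_13 = (-0.20)(-0.45) − (0.75)(-0.15) = 0.2025
  C_21 = −[(0.00)(0.95) − (-0.10)(-0.45)] = 0.0450
  C_22 = (0.80)(0.95) − (-0.10)(-0.15) = 0.7450
  C_23 = −[(0.80)(-0.45) − (0.00)(-0.15)] = 0.3600
  C_31 = (0.00)(-0.05) − (-0.10)(0.75) = 0.0750
  C_32 = −[(0.80)(-0.05) − (-0.10)(-0.20)] = 0.0600
  C_33 = (0.80)(0.75) − (0.00)(-0.20) = 0.6000
det(I−A) = Σ_j (I−A)_1j·C_1j = (0.80)(0.6900) + (0.00)(0.1975) + (-0.10)(0.2025) = 0.53175
adj(I−A) = Cᵀ =
  [ 0.6900   0.0450   0.0750]
  [ 0.1975   0.7450   0.0600]
  [ 0.2025   0.3600   0.6000]
(I − A)⁻¹ = adj(I−A) / det(I−A) ≈
  [   1.2976     0.0846     0.1410]
  [   0.3714     1.4010     0.1128]
  [   0.3808     0.6770     1.1283]
x = (I − A)⁻¹ d = adj(I−A)·d / det(I−A), with det(I−A) = 0.53175:
  x_1 = (0.6900·220 + 0.0450·180 + 0.0750·220) / 0.53175 = 176.40 / 0.53175 ≈ 331.7
  x_2 = (0.1975·220 + 0.7450·180 + 0.0600·220) / 0.53175 = 190.75 / 0.53175 ≈ 358.7
  x_3 = (0.2025·220 + 0.3600·180 + 0.6000·220) / 0.53175 = 241.35 / 0.53175 ≈ 453.9

x_2 = 358.7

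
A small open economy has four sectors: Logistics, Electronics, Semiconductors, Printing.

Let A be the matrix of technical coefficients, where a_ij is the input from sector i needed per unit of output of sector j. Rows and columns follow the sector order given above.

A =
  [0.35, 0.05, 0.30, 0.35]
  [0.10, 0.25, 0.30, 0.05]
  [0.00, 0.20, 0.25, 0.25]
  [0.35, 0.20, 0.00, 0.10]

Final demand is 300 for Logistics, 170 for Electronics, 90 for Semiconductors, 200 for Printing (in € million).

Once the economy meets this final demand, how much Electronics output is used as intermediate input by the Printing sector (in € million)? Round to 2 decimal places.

z_EP = 43.06

I − A =
  [   0.65    -0.05    -0.30    -0.35]
  [  -0.10     0.75    -0.30    -0.05]
  [   0.00    -0.20     0.75    -0.25]
  [  -0.35    -0.20     0.00     0.90]
Compute the cofactors C_ij = (−1)^(i+j)·(3×3 minor ij) of I−A; the adjugate is their transpose:
adj(I−A) = Cᵀ =
  [ 0.429750   0.155250   0.234000   0.240750]
  [ 0.106875   0.320625   0.171000   0.106875]
  [ 0.092125   0.129375   0.328000   0.134125]
  [ 0.190875   0.131625   0.129000   0.316875]
det(I−A) = Σ_j (I−A)_1j·C_1j = (0.65)(0.429750) + (-0.05)(0.106875) + (-0.30)(0.092125) + (-0.35)(0.190875) = 0.17955
(I − A)⁻¹ = adj(I−A) / det(I−A) ≈
  [   2.3935     0.8647     1.3033     1.3409]
  [   0.5952     1.7857     0.9524     0.5952]
  [   0.5131     0.7206     1.8268     0.7470]
  [   1.0631     0.7331     0.7185     1.7648]
First solve x = (I − A)⁻¹ d = adj(I−A)·d / det(I−A); in particular x_P = (0.190875·300 + 0.131625·170 + 0.129000·90 + 0.316875·200) / 0.17955 = 154.62375 / 0.17955 ≈ 861.1738.
Intermediate flow from E to P: z_EP = a_EP · x_P = 0.05 × 154.62375 / 0.17955 = 7.7311875 / 0.17955 ≈ 43.06.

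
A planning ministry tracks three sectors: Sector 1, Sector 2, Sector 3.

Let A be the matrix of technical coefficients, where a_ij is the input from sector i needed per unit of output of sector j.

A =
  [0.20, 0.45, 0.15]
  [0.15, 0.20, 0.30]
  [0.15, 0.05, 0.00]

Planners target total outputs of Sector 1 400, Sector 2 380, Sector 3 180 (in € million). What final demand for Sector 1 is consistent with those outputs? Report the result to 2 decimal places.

I − A =
  [   0.80    -0.45    -0.15]
  [  -0.15     0.80    -0.30]
  [  -0.15    -0.05     1.00]
d = (I − A) x:
  d_1 = (+0.80)·400 + (-0.45)·380 + (-0.15)·180 = 122.00
  d_2 = (-0.15)·400 + (+0.80)·380 + (-0.30)·180 = 190.00
  d_3 = (-0.15)·400 + (-0.05)·380 + (+1.00)·180 = 101.00

d_1 = 122.00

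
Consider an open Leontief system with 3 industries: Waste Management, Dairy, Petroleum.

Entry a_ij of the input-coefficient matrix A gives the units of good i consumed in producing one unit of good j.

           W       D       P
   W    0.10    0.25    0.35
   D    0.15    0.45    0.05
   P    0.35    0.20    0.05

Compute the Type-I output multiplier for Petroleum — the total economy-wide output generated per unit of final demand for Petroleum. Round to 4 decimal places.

I − A =
  [   0.90    -0.25    -0.35]
  [  -0.15     0.55    -0.05]
  [  -0.35    -0.20     0.95]
Cofactors of I−A, C_ij = (−1)^(i+j)·(minor ij) (rows/columns in the sector order above):
  C_11 = (0.55)(0.95) − (-0.05)(-0.20) = 0.5125
  C_12 = −[(-0.15)(0.95) − (-0.05)(-0.35)] = 0.1600
  C_13 = (-0.15)(-0.20) − (0.55)(-0.35) = 0.2225
  C_21 = −[(-0.25)(0.95) − (-0.35)(-0.20)] = 0.3075
  C_22 = (0.90)(0.95) − (-0.35)(-0.35) = 0.7325
  C_23 = −[(0.90)(-0.20) − (-0.25)(-0.35)] = 0.2675
  C_31 = (-0.25)(-0.05) − (-0.35)(0.55) = 0.2050
  C_32 = −[(0.90)(-0.05) − (-0.35)(-0.15)] = 0.0975
  C_33 = (0.90)(0.55) − (-0.25)(-0.15) = 0.4575
det(I−A) = Σ_j (I−A)_1j·C_1j = (0.90)(0.5125) + (-0.25)(0.1600) + (-0.35)(0.2225) = 0.343375
adj(I−A) = Cᵀ =
  [ 0.5125   0.3075   0.2050]
  [ 0.1600   0.7325   0.0975]
  [ 0.2225   0.2675   0.4575]
(I − A)⁻¹ = adj(I−A) / det(I−A) ≈
  [   1.49254     0.89552     0.59701]
  [   0.46596     2.13324     0.28395]
  [   0.64798     0.77903     1.33236]
The output multiplier for sector j is the column-j sum of the Leontief inverse (I − A)⁻¹ = adj(I−A) / det(I−A).
Column P of adj(I−A): (0.2050, 0.0975, 0.4575); det(I−A) = 0.343375.
m_P = (0.2050 + 0.0975 + 0.4575) / 0.343375 = 0.76 / 0.343375 ≈ 2.2133.

m_P = 2.2133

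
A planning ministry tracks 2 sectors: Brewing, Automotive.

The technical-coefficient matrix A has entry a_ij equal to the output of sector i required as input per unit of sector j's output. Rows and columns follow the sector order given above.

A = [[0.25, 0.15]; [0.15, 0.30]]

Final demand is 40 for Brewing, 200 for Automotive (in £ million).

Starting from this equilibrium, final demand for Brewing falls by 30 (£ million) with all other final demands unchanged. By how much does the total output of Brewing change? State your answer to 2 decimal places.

Δx_B = -41.79

I − A =
  [   0.75    -0.15]
  [  -0.15     0.70]
det(I−A) = (0.75)(0.70) − (-0.15)(-0.15) = 0.5025
adj(I−A) = [[0.70, 0.15], [0.15, 0.75]]
(I − A)⁻¹ = adj(I−A) / det(I−A) ≈
  [   1.3930     0.2985]
  [   0.2985     1.4925]
Δx = (I − A)⁻¹ Δd with Δd having -30 in the Brewing component and 0 elsewhere.
So Δx_B = L_BB · (-30), where L_BB = adj(I−A)_BB / det(I−A) = 0.70 / 0.5025.
Δx_B = 0.70 × (-30) / 0.5025 = -21.00 / 0.5025 ≈ -41.79.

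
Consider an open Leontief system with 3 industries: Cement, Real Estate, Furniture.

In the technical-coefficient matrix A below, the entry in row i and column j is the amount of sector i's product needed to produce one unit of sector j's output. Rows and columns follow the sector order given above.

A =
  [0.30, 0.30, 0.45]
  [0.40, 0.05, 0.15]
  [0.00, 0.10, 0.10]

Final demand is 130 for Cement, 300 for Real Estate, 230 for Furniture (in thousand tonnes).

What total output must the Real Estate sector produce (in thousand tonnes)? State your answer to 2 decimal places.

I − A =
  [   0.70    -0.30    -0.45]
  [  -0.40     0.95    -0.15]
  [   0.00    -0.10     0.90]
Cofactors of I−A, C_ij = (−1)^(i+j)·(minor ij) (rows/columns in the sector order above):
  C_11 = (0.95)(0.90) − (-0.15)(-0.10) = 0.8400
  C_12 = −[(-0.40)(0.90) − (-0.15)(0.00)] = 0.3600
  C_13 = (-0.40)(-0.10) − (0.95)(0.00) = 0.0400
  C_21 = −[(-0.30)(0.90) − (-0.45)(-0.10)] = 0.3150
  C_22 = (0.70)(0.90) − (-0.45)(0.00) = 0.6300
  C_23 = −[(0.70)(-0.10) − (-0.30)(0.00)] = 0.0700
  C_31 = (-0.30)(-0.15) − (-0.45)(0.95) = 0.4725
  C_32 = −[(0.70)(-0.15) − (-0.45)(-0.40)] = 0.2850
  C_33 = (0.70)(0.95) − (-0.30)(-0.40) = 0.5450
det(I−A) = Σ_j (I−A)_1j·C_1j = (0.70)(0.8400) + (-0.30)(0.3600) + (-0.45)(0.0400) = 0.4620
adj(I−A) = Cᵀ =
  [ 0.8400   0.3150   0.4725]
  [ 0.3600   0.6300   0.2850]
  [ 0.0400   0.0700   0.5450]
(I − A)⁻¹ = adj(I−A) / det(I−A) ≈
  [   1.8182     0.6818     1.0227]
  [   0.7792     1.3636     0.6169]
  [   0.0866     0.1515     1.1797]
x = (I − A)⁻¹ d = adj(I−A)·d / det(I−A), with det(I−A) = 0.4620:
  x_1 = (0.8400·130 + 0.3150·300 + 0.4725·230) / 0.4620 = 312.375 / 0.4620 ≈ 676.14
  x_2 = (0.3600·130 + 0.6300·300 + 0.2850·230) / 0.4620 = 301.35 / 0.4620 ≈ 652.27
  x_3 = (0.0400·130 + 0.0700·300 + 0.5450·230) / 0.4620 = 151.55 / 0.4620 ≈ 328.03

x_2 = 652.27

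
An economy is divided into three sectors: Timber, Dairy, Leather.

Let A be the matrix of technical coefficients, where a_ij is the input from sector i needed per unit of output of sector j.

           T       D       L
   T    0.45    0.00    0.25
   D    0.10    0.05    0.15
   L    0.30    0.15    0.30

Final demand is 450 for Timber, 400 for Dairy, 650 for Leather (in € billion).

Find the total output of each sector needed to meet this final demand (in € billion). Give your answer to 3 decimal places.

x_T = 1647.059, x_D = 882.353, x_L = 1823.529

I − A =
  [   0.55     0.00    -0.25]
  [  -0.10     0.95    -0.15]
  [  -0.30    -0.15     0.70]
Cofactors of I−A, C_ij = (−1)^(i+j)·(minor ij) (rows/columns in the sector order above):
  C_11 = (0.95)(0.70) − (-0.15)(-0.15) = 0.6425
  C_12 = −[(-0.10)(0.70) − (-0.15)(-0.30)] = 0.1150
  C_13 = (-0.10)(-0.15) − (0.95)(-0.30) = 0.3000
  C_21 = −[(0.00)(0.70) − (-0.25)(-0.15)] = 0.0375
  C_22 = (0.55)(0.70) − (-0.25)(-0.30) = 0.3100
  C_23 = −[(0.55)(-0.15) − (0.00)(-0.30)] = 0.0825
  C_31 = (0.00)(-0.15) − (-0.25)(0.95) = 0.2375
  C_32 = −[(0.55)(-0.15) − (-0.25)(-0.10)] = 0.1075
  C_33 = (0.55)(0.95) − (0.00)(-0.10) = 0.5225
det(I−A) = Σ_j (I−A)_1j·C_1j = (0.55)(0.6425) + (0.00)(0.1150) + (-0.25)(0.3000) = 0.278375
adj(I−A) = Cᵀ =
  [ 0.6425   0.0375   0.2375]
  [ 0.1150   0.3100   0.1075]
  [ 0.3000   0.0825   0.5225]
(I − A)⁻¹ = adj(I−A) / det(I−A) ≈
  [   2.3080     0.1347     0.8532]
  [   0.4131     1.1136     0.3862]
  [   1.0777     0.2964     1.8770]
x = (I − A)⁻¹ d = adj(I−A)·d / det(I−A), with det(I−A) = 0.278375:
  x_T = (0.6425·450 + 0.0375·400 + 0.2375·650) / 0.278375 = 458.50 / 0.278375 ≈ 1647.059
  x_D = (0.1150·450 + 0.3100·400 + 0.1075·650) / 0.278375 = 245.625 / 0.278375 ≈ 882.353
  x_L = (0.3000·450 + 0.0825·400 + 0.5225·650) / 0.278375 = 507.625 / 0.278375 ≈ 1823.529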